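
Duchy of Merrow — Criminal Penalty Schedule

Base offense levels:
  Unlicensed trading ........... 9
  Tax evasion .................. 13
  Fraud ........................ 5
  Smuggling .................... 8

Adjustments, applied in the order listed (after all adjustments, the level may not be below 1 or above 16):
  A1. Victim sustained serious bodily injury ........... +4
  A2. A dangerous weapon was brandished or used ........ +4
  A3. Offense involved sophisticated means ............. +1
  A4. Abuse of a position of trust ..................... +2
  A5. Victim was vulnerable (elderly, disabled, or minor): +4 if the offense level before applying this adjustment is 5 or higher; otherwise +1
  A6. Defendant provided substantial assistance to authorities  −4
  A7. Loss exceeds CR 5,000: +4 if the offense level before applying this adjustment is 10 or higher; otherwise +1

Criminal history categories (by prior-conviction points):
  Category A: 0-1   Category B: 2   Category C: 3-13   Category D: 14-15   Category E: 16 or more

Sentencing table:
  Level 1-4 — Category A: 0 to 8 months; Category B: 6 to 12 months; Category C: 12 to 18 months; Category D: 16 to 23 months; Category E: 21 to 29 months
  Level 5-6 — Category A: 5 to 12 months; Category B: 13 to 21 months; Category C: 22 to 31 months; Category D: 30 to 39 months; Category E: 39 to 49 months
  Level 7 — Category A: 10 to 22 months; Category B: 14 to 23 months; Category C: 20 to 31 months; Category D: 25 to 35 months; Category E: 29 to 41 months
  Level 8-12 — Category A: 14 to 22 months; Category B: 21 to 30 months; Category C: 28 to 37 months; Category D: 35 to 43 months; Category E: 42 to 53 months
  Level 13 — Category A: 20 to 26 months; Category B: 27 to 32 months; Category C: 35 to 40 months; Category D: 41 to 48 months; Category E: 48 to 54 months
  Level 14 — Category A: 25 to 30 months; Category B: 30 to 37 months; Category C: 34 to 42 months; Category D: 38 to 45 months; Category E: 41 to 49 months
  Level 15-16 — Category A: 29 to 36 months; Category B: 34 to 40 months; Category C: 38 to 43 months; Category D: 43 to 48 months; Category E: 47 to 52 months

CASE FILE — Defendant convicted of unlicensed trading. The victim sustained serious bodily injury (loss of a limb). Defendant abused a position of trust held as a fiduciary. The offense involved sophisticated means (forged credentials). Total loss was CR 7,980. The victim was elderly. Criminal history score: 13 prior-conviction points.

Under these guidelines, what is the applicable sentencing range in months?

38-43 months

Base offense level for unlicensed trading: 9.
A1 applies: 9 + 4 = 13.
A2 does not apply.
A3 applies: 13 + 1 = 14.
A4 applies: 14 + 2 = 16.
A5 applies (level before this adjustment is 16 ≥ 5, so +4): 16 + 4 = 20.
A6 does not apply.
A7 applies (level before this adjustment is 20 ≥ 10, so +4): 20 + 4 = 24.
Level 24 exceeds the maximum of 16; capped at 16.
Final offense level: 16.
Criminal history: 13 prior points → Category C (3-13).
Level 16 falls in the 15-16 band.
Grid: Level 15-16 × Category C = 38-43 months.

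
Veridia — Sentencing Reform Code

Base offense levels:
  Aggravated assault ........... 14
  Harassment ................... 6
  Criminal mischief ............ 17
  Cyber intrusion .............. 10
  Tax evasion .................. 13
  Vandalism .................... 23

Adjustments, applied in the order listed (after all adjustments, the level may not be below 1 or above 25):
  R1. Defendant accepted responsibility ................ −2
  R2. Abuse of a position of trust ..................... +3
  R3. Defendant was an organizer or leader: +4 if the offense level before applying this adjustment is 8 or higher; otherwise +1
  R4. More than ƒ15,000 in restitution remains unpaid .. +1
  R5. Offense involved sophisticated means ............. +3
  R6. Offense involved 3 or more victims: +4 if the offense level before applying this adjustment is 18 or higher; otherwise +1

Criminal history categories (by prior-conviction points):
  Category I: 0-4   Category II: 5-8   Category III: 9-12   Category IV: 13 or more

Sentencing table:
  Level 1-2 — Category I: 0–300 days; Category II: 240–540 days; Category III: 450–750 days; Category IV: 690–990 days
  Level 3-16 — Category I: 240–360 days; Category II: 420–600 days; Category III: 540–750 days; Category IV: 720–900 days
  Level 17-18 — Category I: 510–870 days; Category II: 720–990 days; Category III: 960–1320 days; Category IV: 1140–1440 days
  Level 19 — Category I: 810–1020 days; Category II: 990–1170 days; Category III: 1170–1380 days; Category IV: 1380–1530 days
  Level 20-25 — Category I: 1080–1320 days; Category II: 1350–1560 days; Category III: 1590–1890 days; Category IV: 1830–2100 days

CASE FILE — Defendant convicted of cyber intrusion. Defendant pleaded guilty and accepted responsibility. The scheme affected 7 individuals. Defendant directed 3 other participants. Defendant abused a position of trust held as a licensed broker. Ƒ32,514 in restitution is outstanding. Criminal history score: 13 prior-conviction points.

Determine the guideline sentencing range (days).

Base offense level for cyber intrusion: 10.
R1 applies: 10 − 2 = 8.
R2 applies: 8 + 3 = 11.
R3 applies (level before this adjustment is 11 ≥ 8, so +4): 11 + 4 = 15.
R4 applies: 15 + 1 = 16.
R6 applies (level before this adjustment is 16 < 18, so +1): 16 + 1 = 17.
Final offense level: 17.
Criminal history: 13 prior points → Category IV (13+).
Level 17 falls in the 17-18 band.
Grid: Level 17-18 × Category IV = 1140-1440 days.

1140-1440 days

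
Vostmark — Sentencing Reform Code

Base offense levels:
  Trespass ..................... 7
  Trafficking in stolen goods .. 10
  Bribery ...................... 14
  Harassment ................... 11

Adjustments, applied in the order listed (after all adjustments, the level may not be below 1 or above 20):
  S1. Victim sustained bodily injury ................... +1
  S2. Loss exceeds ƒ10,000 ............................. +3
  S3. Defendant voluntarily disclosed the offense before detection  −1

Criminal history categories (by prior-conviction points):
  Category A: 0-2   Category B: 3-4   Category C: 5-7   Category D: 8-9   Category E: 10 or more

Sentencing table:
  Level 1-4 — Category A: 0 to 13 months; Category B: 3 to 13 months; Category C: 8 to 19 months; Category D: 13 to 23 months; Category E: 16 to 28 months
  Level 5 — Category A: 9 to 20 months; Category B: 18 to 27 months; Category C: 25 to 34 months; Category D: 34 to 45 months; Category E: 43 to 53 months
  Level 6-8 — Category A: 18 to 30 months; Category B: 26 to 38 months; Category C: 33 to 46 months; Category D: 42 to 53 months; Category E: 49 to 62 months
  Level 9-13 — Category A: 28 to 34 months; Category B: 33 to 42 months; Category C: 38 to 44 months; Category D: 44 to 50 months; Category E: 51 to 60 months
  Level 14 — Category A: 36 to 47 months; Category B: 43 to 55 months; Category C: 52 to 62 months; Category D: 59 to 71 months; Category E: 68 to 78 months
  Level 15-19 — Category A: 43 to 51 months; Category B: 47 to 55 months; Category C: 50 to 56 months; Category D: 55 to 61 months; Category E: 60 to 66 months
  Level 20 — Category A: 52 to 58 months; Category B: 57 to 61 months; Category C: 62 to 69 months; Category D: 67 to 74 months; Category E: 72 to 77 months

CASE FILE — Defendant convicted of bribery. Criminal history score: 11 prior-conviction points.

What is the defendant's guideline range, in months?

68-78 months

Base offense level for bribery: 14.
Final offense level: 14.
Criminal history: 11 prior points → Category E (10+).
Level 14 falls in the 14 band.
Grid: Level 14 × Category E = 68-78 months.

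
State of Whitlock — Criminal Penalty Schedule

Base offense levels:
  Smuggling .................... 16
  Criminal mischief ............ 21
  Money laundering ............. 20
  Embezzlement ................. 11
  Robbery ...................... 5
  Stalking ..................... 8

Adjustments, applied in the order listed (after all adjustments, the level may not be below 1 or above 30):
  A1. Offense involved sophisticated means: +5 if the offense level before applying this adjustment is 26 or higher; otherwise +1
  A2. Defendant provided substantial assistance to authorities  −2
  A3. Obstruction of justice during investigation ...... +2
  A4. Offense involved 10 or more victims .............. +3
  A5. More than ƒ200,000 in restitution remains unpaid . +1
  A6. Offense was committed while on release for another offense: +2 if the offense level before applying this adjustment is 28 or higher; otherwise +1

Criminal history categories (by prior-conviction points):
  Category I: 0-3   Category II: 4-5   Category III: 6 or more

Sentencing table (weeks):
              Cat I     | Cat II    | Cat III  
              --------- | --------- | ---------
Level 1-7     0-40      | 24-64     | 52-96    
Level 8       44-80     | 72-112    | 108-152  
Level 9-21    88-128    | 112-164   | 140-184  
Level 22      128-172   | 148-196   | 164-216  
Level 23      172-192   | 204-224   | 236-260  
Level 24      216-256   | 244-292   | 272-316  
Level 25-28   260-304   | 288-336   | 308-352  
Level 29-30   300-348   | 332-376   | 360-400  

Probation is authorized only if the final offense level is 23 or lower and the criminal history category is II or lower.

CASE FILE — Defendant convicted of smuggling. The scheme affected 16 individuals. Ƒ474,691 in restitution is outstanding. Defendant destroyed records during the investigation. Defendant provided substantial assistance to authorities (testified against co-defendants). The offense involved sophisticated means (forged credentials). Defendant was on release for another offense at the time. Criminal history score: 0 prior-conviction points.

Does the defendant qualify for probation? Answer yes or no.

Yes

Base offense level for smuggling: 16.
A1 applies (level before this adjustment is 16 < 26, so +1): 16 + 1 = 17.
A2 applies: 17 − 2 = 15.
A3 applies: 15 + 2 = 17.
A4 applies: 17 + 3 = 20.
A5 applies: 20 + 1 = 21.
A6 applies (level before this adjustment is 21 < 28, so +1): 21 + 1 = 22.
Final offense level: 22.
Criminal history: 0 prior points → Category I (0-3).
Level 22 falls in the 22 band.
Grid: Level 22 × Category I = 128-172 weeks.
Probation check: level 22 ≤ 23 and category I ≤ II → eligible.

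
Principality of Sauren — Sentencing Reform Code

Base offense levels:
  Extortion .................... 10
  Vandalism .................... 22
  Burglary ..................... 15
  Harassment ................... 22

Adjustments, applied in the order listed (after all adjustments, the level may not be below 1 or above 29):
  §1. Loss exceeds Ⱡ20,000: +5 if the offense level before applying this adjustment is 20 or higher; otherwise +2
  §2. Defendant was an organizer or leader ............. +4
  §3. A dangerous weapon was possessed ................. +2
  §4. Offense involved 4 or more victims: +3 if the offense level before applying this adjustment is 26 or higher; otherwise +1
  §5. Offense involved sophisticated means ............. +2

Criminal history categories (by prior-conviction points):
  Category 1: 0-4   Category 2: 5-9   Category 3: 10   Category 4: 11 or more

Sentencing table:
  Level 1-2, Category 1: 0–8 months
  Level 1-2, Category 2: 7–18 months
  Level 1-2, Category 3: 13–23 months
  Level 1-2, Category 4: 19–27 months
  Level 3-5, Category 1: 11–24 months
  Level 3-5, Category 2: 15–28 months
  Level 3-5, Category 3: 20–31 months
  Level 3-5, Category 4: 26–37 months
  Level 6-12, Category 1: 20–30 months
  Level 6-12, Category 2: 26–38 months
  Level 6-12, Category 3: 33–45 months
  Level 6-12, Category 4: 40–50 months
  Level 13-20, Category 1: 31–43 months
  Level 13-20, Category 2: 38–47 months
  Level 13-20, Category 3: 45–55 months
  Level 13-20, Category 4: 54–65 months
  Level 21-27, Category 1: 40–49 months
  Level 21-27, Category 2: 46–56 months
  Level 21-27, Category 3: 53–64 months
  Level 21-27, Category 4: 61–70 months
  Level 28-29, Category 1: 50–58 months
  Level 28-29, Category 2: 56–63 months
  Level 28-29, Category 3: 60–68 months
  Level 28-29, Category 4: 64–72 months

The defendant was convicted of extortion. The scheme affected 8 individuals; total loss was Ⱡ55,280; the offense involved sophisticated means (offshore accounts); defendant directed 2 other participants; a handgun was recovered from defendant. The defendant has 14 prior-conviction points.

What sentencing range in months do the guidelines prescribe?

Base offense level for extortion: 10.
§1 applies (level before this adjustment is 10 < 20, so +2): 10 + 2 = 12.
§2 applies: 12 + 4 = 16.
§3 applies: 16 + 2 = 18.
§4 applies (level before this adjustment is 18 < 26, so +1): 18 + 1 = 19.
§5 applies: 19 + 2 = 21.
Final offense level: 21.
Criminal history: 14 prior points → Category 4 (11+).
Level 21 falls in the 21-27 band.
Grid: Level 21-27 × Category 4 = 61-70 months.

61-70 months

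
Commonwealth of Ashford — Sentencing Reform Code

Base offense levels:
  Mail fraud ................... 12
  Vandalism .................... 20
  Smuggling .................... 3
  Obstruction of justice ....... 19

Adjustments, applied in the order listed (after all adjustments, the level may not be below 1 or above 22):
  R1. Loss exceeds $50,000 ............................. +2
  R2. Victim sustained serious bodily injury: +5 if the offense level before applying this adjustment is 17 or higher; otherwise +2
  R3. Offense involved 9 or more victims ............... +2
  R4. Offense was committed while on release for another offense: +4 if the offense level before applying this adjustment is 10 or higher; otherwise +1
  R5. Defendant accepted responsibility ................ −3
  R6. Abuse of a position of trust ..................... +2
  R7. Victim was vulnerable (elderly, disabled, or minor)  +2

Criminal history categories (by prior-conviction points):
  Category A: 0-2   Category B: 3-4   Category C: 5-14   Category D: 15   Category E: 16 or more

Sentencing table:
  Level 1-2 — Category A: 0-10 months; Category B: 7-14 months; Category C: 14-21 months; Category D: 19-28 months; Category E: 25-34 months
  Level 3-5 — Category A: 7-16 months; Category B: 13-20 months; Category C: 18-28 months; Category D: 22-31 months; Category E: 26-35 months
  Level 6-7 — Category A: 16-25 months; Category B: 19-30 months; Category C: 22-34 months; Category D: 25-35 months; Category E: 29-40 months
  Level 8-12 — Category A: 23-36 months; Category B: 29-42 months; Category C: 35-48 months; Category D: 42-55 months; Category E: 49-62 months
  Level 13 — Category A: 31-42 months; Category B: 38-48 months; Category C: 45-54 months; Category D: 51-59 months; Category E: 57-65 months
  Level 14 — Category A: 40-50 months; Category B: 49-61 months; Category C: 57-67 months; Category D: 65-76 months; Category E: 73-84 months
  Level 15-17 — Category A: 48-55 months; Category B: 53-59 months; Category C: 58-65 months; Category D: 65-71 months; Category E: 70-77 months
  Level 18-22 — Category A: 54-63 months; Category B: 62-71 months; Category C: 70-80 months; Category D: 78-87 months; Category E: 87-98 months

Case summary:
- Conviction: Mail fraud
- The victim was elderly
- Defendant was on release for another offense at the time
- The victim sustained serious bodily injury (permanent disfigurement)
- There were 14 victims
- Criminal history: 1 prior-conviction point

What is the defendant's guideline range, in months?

54-63 months

Base offense level for mail fraud: 12.
R1 does not apply.
R2 applies (level before this adjustment is 12 < 17, so +2): 12 + 2 = 14.
R3 applies: 14 + 2 = 16.
R4 applies (level before this adjustment is 16 ≥ 10, so +4): 16 + 4 = 20.
R7 applies: 20 + 2 = 22.
Final offense level: 22.
Criminal history: 1 prior point → Category A (0-2).
Level 22 falls in the 18-22 band.
Grid: Level 18-22 × Category A = 54-63 months.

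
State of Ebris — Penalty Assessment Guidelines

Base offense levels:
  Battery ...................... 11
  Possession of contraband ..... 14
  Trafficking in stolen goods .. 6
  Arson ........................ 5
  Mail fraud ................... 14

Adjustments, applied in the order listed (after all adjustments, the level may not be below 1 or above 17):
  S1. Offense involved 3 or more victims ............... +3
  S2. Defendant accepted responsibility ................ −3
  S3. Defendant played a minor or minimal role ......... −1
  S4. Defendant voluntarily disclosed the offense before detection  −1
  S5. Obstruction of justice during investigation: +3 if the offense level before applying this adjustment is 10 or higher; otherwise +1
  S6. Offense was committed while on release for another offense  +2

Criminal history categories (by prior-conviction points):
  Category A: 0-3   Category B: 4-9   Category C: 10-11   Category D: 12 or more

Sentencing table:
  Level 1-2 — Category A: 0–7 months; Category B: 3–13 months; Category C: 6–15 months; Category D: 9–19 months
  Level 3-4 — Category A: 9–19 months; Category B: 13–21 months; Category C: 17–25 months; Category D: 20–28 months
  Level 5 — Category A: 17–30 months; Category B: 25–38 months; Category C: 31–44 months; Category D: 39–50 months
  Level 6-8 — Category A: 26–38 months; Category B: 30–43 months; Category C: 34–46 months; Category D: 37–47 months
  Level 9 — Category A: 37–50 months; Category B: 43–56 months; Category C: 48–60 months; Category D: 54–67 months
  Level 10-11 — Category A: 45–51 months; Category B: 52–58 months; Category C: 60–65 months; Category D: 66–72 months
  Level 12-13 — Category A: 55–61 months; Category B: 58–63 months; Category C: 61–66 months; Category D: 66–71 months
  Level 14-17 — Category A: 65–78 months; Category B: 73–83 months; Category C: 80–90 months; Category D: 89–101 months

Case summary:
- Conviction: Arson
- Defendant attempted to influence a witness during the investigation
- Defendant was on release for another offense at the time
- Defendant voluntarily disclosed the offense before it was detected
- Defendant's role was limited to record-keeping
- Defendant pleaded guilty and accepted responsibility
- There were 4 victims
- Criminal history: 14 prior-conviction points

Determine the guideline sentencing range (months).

Base offense level for arson: 5.
S1 applies: 5 + 3 = 8.
S2 applies: 8 − 3 = 5.
S3 applies: 5 − 1 = 4.
S4 applies: 4 − 1 = 3.
S5 applies (level before this adjustment is 3 < 10, so +1): 3 + 1 = 4.
S6 applies: 4 + 2 = 6.
Final offense level: 6.
Criminal history: 14 prior points → Category D (12+).
Level 6 falls in the 6-8 band.
Grid: Level 6-8 × Category D = 37-47 months.

37-47 months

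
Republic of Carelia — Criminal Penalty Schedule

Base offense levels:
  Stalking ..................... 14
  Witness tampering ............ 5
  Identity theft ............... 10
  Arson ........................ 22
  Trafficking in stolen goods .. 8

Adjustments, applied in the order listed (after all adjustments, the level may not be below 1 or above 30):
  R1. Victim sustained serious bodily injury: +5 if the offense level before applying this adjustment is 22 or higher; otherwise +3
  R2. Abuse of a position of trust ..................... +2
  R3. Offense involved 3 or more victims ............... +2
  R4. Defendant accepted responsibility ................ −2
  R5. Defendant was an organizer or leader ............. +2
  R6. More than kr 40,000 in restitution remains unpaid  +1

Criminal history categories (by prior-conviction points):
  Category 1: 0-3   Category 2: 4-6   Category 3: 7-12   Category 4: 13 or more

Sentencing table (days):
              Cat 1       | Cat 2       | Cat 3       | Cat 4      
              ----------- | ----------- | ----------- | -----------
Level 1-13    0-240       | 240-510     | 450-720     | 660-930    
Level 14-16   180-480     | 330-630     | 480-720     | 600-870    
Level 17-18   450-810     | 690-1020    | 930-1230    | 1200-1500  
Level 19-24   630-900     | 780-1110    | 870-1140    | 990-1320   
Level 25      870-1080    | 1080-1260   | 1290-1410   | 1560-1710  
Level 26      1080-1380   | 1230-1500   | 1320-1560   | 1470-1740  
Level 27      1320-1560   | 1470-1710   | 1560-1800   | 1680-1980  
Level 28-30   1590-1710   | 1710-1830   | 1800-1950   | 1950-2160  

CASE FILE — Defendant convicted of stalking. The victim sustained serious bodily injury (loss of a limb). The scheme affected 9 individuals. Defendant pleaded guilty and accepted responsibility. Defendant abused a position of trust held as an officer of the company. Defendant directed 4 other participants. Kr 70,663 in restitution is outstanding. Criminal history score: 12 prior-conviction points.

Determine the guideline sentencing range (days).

870-1140 days

Base offense level for stalking: 14.
R1 applies (level before this adjustment is 14 < 22, so +3): 14 + 3 = 17.
R2 applies: 17 + 2 = 19.
R3 applies: 19 + 2 = 21.
R4 applies: 21 − 2 = 19.
R5 applies: 19 + 2 = 21.
R6 applies: 21 + 1 = 22.
Final offense level: 22.
Criminal history: 12 prior points → Category 3 (7-12).
Level 22 falls in the 19-24 band.
Grid: Level 19-24 × Category 3 = 870-1140 days.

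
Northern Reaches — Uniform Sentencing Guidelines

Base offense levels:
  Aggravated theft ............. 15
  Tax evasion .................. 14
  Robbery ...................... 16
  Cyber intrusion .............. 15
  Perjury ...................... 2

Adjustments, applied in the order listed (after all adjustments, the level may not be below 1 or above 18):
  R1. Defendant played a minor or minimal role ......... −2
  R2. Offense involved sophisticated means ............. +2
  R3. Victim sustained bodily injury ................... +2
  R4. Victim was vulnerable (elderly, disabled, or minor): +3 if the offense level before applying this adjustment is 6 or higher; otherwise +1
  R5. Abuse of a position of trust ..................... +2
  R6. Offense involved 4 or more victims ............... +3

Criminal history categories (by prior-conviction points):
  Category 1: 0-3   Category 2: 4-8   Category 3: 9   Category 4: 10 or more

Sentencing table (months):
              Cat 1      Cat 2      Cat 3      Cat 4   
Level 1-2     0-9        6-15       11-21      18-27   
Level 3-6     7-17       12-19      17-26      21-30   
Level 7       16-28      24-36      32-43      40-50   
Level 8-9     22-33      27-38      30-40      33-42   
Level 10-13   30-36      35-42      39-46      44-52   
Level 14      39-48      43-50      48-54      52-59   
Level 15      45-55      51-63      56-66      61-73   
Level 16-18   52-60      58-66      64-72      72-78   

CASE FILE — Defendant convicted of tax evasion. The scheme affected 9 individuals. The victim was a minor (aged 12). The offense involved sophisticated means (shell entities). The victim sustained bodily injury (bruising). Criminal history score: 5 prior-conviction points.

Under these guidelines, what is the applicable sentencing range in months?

58-66 months

Base offense level for tax evasion: 14.
R2 applies: 14 + 2 = 16.
R3 applies: 16 + 2 = 18.
R4 applies (level before this adjustment is 18 ≥ 6, so +3): 18 + 3 = 21.
R5 does not apply.
R6 applies: 21 + 3 = 24.
Level 24 exceeds the maximum of 18; capped at 18.
Final offense level: 18.
Criminal history: 5 prior points → Category 2 (4-8).
Level 18 falls in the 16-18 band.
Grid: Level 16-18 × Category 2 = 58-66 months.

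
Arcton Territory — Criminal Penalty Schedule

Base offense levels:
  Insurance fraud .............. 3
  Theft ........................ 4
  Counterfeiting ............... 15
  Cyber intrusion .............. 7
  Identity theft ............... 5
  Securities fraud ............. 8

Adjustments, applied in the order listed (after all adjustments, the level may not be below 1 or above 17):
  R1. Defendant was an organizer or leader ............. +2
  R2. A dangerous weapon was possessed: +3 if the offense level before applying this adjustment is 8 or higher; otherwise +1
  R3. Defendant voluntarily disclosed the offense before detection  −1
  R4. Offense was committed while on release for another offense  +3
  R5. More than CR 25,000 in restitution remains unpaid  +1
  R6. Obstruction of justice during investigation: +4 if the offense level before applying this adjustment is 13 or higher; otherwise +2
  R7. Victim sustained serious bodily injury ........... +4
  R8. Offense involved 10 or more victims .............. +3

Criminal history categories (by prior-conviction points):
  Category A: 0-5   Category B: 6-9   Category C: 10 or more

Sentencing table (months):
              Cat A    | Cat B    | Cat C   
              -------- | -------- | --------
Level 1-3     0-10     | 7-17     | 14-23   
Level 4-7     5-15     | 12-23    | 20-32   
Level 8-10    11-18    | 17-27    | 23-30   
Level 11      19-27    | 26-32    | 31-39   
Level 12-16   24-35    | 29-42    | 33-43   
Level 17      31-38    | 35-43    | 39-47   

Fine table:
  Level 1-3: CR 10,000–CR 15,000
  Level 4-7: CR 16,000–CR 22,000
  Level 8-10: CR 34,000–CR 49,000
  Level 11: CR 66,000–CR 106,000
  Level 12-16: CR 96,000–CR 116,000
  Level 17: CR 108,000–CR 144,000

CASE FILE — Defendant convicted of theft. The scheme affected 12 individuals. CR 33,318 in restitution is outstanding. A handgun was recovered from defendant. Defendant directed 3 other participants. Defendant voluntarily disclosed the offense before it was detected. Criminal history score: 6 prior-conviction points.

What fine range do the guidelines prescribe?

Base offense level for theft: 4.
R1 applies: 4 + 2 = 6.
R2 applies (level before this adjustment is 6 < 8, so +1): 6 + 1 = 7.
R3 applies: 7 − 1 = 6.
R4 does not apply.
R5 applies: 6 + 1 = 7.
R7 does not apply.
R8 applies: 7 + 3 = 10.
Final offense level: 10.
Level 10 falls in the 8-10 band.
Fine table: Level 8-10 → CR 34,000–CR 49,000.

CR 34,000–CR 49,000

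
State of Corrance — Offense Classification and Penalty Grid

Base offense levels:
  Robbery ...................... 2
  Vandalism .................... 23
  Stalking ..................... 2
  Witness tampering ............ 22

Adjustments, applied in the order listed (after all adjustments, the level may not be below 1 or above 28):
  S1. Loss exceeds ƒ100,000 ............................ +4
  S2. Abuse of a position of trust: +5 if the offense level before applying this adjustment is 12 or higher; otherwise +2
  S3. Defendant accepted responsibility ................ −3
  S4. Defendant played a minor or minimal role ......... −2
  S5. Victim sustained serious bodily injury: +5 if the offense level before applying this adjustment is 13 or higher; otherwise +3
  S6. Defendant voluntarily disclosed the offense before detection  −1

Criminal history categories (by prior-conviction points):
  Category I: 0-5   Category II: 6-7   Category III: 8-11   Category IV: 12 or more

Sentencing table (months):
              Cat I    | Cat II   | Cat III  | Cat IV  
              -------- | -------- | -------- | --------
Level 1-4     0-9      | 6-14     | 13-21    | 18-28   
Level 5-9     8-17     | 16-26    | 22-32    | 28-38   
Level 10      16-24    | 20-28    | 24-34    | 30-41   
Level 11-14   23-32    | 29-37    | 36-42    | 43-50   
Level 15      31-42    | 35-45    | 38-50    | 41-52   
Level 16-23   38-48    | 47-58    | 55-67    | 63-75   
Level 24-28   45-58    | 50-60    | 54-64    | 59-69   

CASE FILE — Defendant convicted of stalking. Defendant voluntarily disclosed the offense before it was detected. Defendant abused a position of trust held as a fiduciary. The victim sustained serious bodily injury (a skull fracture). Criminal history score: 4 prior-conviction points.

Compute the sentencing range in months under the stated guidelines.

Base offense level for stalking: 2.
S2 applies (level before this adjustment is 2 < 12, so +2): 2 + 2 = 4.
S3 does not apply.
S4 does not apply.
S5 applies (level before this adjustment is 4 < 13, so +3): 4 + 3 = 7.
S6 applies: 7 − 1 = 6.
Final offense level: 6.
Criminal history: 4 prior points → Category I (0-5).
Level 6 falls in the 5-9 band.
Grid: Level 5-9 × Category I = 8-17 months.

8-17 months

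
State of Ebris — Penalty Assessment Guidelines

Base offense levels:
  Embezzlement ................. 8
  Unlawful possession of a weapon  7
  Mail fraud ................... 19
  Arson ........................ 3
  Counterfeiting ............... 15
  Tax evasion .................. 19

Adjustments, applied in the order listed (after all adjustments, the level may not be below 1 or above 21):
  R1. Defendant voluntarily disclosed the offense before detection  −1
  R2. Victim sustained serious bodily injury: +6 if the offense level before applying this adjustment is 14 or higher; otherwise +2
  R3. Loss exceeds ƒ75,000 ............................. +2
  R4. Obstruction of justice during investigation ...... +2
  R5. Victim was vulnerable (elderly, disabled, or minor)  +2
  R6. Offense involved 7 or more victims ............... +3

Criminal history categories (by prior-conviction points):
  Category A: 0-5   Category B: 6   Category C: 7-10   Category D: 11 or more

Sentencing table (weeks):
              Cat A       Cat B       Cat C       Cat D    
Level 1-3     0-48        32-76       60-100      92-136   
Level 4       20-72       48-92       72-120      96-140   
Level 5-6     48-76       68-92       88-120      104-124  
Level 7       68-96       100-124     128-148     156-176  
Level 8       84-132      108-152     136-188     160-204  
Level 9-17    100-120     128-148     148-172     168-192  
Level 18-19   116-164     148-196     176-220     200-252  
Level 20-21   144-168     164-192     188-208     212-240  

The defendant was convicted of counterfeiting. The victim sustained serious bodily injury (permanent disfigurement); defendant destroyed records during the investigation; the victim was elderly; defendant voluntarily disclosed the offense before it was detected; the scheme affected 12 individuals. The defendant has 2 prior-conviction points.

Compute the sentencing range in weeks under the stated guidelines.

Base offense level for counterfeiting: 15.
R1 applies: 15 − 1 = 14.
R2 applies (level before this adjustment is 14 ≥ 14, so +6): 14 + 6 = 20.
R4 applies: 20 + 2 = 22.
R5 applies: 22 + 2 = 24.
R6 applies: 24 + 3 = 27.
Level 27 exceeds the maximum of 21; capped at 21.
Final offense level: 21.
Criminal history: 2 prior points → Category A (0-5).
Level 21 falls in the 20-21 band.
Grid: Level 20-21 × Category A = 144-168 weeks.

144-168 weeks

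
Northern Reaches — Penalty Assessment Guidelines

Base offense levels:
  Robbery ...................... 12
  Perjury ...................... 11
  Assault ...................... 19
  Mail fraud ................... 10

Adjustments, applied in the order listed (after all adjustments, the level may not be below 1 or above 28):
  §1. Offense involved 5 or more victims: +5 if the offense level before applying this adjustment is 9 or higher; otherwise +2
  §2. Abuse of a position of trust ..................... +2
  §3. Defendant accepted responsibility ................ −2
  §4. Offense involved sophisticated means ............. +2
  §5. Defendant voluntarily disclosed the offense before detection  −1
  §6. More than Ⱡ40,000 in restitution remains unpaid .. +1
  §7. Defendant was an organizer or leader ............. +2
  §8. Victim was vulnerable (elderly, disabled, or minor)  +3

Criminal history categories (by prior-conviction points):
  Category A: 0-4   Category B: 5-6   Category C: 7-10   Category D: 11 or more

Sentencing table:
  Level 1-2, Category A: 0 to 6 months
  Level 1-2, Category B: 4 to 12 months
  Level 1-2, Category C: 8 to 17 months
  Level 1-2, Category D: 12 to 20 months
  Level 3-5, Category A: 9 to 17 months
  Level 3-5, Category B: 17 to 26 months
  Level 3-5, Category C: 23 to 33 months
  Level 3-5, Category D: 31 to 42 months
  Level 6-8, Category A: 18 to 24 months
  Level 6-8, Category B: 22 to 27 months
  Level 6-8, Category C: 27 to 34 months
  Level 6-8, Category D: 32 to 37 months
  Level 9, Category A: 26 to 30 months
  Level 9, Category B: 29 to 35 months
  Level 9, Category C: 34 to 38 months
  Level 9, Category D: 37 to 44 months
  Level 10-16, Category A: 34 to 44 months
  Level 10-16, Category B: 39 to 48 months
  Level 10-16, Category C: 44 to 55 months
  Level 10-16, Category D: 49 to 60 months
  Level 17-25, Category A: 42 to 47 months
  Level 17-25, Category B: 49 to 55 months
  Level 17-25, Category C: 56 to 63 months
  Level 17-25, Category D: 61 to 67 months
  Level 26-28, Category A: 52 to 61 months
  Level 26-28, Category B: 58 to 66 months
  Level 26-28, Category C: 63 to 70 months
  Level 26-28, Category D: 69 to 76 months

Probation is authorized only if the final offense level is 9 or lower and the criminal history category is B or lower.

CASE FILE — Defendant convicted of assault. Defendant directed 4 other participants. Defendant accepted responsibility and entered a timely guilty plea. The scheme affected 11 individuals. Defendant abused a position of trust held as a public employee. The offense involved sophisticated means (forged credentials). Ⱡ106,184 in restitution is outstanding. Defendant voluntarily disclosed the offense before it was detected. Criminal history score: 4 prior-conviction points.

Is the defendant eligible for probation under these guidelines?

No

Base offense level for assault: 19.
§1 applies (level before this adjustment is 19 ≥ 9, so +5): 19 + 5 = 24.
§2 applies: 24 + 2 = 26.
§3 applies: 26 − 2 = 24.
§4 applies: 24 + 2 = 26.
§5 applies: 26 − 1 = 25.
§6 applies: 25 + 1 = 26.
§7 applies: 26 + 2 = 28.
Final offense level: 28.
Criminal history: 4 prior points → Category A (0-4).
Level 28 falls in the 26-28 band.
Grid: Level 26-28 × Category A = 52-61 months.
Probation check: level 28 > 9 and category A ≤ B → not eligible.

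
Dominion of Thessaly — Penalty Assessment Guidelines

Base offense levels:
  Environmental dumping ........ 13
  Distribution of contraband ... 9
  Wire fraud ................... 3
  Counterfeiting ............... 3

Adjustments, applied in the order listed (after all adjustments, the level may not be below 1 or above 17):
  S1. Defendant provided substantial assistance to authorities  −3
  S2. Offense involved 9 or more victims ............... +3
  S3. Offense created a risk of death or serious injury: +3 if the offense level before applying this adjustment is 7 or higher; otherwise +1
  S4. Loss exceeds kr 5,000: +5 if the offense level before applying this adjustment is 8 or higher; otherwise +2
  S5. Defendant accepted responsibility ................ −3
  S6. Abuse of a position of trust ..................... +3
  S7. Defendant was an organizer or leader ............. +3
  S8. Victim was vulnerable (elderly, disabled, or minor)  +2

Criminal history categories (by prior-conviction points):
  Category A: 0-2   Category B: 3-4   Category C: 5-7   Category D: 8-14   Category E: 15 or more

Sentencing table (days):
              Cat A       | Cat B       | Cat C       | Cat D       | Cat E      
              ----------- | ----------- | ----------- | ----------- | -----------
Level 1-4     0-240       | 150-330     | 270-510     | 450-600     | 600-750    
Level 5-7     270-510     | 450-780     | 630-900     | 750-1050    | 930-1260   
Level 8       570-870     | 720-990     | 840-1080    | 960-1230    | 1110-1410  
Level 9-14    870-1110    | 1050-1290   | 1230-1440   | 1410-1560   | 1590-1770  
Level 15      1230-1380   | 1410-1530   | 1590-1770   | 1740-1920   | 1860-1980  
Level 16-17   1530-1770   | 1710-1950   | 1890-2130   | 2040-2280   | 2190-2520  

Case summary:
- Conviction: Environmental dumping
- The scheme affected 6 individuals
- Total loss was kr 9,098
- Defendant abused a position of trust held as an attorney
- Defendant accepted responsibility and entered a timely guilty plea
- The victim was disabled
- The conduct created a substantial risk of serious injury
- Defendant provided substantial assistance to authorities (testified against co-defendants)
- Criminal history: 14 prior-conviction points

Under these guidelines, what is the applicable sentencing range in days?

Base offense level for environmental dumping: 13.
S1 applies: 13 − 3 = 10.
S3 applies (level before this adjustment is 10 ≥ 7, so +3): 10 + 3 = 13.
S4 applies (level before this adjustment is 13 ≥ 8, so +5): 13 + 5 = 18.
S5 applies: 18 − 3 = 15.
S6 applies: 15 + 3 = 18.
S7 does not apply.
S8 applies: 18 + 2 = 20.
Level 20 exceeds the maximum of 17; capped at 17.
Final offense level: 17.
Criminal history: 14 prior points → Category D (8-14).
Level 17 falls in the 16-17 band.
Grid: Level 16-17 × Category D = 2040-2280 days.

2040-2280 days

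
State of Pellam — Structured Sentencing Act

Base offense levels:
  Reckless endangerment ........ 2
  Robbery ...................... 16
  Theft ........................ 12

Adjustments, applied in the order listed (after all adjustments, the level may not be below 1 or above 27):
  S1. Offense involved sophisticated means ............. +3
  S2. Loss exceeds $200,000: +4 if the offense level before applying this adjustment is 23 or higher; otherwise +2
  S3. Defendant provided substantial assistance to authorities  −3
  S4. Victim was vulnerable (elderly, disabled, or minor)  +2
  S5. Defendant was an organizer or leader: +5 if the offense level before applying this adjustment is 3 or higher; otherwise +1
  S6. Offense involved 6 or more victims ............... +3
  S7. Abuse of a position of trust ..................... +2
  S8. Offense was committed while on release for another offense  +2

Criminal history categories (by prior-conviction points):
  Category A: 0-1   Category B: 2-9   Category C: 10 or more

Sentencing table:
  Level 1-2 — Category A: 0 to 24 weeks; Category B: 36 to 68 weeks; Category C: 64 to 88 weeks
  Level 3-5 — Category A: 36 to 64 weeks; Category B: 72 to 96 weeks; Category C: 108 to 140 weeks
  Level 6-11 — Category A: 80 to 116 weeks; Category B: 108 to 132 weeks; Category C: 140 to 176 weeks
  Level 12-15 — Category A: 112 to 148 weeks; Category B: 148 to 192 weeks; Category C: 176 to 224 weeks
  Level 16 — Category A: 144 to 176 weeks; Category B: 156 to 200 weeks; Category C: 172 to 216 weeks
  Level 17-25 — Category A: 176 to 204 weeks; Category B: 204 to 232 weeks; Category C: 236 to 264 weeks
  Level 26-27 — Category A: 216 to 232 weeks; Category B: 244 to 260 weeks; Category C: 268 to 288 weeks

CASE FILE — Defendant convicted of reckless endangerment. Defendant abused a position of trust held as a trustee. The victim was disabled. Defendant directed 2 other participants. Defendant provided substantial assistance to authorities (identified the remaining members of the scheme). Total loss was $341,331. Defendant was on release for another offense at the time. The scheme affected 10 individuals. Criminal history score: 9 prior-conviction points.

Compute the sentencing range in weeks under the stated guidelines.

148-192 weeks

Base offense level for reckless endangerment: 2.
S2 applies (level before this adjustment is 2 < 23, so +2): 2 + 2 = 4.
S3 applies: 4 − 3 = 1.
S4 applies: 1 + 2 = 3.
S5 applies (level before this adjustment is 3 ≥ 3, so +5): 3 + 5 = 8.
S6 applies: 8 + 3 = 11.
S7 applies: 11 + 2 = 13.
S8 applies: 13 + 2 = 15.
Final offense level: 15.
Criminal history: 9 prior points → Category B (2-9).
Level 15 falls in the 12-15 band.
Grid: Level 12-15 × Category B = 148-192 weeks.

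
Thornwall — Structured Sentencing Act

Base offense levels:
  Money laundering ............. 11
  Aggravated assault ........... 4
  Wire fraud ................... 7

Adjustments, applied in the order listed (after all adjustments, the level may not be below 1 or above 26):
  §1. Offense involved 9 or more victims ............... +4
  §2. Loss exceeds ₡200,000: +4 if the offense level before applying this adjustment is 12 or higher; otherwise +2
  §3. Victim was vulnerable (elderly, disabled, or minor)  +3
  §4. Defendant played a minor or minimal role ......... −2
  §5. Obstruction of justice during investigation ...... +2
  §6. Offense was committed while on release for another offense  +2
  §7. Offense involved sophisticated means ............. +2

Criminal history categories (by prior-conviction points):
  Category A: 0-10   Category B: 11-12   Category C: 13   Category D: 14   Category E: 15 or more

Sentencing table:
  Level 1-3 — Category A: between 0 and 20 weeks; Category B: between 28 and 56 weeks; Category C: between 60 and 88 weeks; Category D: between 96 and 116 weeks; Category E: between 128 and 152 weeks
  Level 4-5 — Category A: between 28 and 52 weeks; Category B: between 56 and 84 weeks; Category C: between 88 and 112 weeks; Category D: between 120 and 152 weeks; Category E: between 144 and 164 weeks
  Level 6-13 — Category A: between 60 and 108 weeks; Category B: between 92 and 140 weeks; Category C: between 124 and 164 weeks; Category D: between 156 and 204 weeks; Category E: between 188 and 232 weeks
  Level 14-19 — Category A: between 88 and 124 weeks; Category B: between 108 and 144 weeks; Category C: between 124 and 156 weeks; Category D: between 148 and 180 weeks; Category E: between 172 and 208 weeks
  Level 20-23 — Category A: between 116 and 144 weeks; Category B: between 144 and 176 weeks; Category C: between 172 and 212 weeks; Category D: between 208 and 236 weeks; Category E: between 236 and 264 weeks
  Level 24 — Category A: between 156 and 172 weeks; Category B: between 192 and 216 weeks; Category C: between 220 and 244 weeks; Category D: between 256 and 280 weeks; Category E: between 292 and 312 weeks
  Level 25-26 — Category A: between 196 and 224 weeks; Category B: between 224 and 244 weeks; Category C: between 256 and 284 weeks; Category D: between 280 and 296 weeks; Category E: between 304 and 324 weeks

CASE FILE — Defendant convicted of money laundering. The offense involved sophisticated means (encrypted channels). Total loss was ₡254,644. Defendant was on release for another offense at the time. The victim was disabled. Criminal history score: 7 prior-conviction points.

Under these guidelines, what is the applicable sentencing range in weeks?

Base offense level for money laundering: 11.
§2 applies (level before this adjustment is 11 < 12, so +2): 11 + 2 = 13.
§3 applies: 13 + 3 = 16.
§4 does not apply.
§6 applies: 16 + 2 = 18.
§7 applies: 18 + 2 = 20.
Final offense level: 20.
Criminal history: 7 prior points → Category A (0-10).
Level 20 falls in the 20-23 band.
Grid: Level 20-23 × Category A = 116-144 weeks.

116-144 weeks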